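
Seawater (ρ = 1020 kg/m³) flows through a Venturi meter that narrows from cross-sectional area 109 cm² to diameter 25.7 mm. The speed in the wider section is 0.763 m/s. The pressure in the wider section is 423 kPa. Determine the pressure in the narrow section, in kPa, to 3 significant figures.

Mass conservation (A₁v₁ = A₂v₂) gives v₂ = 0.763 × 109/5.19 = 16.0 m/s.
With no height change, Bernoulli's equation is P₁ + ½ρv₁² = P₂ + ½ρv₂².
P₂ = P₁ − ½ρ(v₂² − v₁²) = 423000 − ½·1020·(16.0² − 0.763²) = 423000 − 131000 = 292000 Pa.

P₂ ≈ 292 kPa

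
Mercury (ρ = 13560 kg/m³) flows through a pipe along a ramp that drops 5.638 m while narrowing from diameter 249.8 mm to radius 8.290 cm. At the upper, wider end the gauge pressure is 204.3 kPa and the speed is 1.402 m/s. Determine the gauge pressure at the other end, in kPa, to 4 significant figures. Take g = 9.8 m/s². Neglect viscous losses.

The volume flow rate is constant, so v₂ = (A₁/A₂)v₁ = (490.1/215.9)·1.402 = 3.182 m/s.
Bernoulli: P₁ + ½ρv₁² + ρg h₁ = P₂ + ½ρv₂² + ρg h₂, so P₂ = P₁ + ½ρ(v₁² − v₂²) − ρg(h₂ − h₁).
P₂ = 204300 + ½·13560·(1.402² − 3.182²) − 13560·9.8·(−5.638) = 204300 + (-55340) − (-749200) = 898200 Pa.

898.2 kPa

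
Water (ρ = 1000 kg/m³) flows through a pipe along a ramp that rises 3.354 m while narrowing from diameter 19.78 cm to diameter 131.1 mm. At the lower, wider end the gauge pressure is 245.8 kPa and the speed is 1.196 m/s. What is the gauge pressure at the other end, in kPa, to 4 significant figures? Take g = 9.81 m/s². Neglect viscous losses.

209.9 kPa

The volume flow rate is constant, so v₂ = (A₁/A₂)v₁ = (307.3/135.0)·1.196 = 2.723 m/s.
Bernoulli: P₁ + ½ρv₁² + ρg h₁ = P₂ + ½ρv₂² + ρg h₂, so P₂ = P₁ + ½ρ(v₁² − v₂²) − ρg(h₂ − h₁).
P₂ = 245800 + ½·1000·(1.196² − 2.723²) − 1000·9.81·(+3.354) = 245800 + (-2991) − (32900) = 209900 Pa.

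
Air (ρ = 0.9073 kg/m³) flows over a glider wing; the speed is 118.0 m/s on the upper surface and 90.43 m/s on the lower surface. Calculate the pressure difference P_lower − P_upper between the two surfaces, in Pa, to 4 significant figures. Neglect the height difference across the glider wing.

ΔP ≈ 2607 Pa

The pressure is lower where the speed is higher: ΔP = ½ρ(v_up² − v_low²).
ΔP = ½·0.9073·(118.0² − 90.43²) = 2607 Pa.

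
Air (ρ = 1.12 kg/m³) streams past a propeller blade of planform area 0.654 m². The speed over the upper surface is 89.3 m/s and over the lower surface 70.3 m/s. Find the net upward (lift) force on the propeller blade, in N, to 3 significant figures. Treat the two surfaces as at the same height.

1110 N

From P + ½ρv² = const at equal height, P_low − P_up = ½ρ(v_up² − v_low²).
ΔP = ½·1.12·(89.3² − 70.3²) = 1700 Pa.
Lift = ΔP · A = 1700 × 0.654 = 1110 N.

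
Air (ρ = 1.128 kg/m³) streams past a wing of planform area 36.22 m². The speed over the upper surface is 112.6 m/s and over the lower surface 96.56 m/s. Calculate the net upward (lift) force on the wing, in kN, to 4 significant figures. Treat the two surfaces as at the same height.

From P + ½ρv² = const at equal height, P_low − P_up = ½ρ(v_up² − v_low²).
ΔP = ½·1.128·(112.6² − 96.56²) = 1892 Pa.
Lift = ΔP · A = 1892 × 36.22 = 68530 N.

F ≈ 68.53 kN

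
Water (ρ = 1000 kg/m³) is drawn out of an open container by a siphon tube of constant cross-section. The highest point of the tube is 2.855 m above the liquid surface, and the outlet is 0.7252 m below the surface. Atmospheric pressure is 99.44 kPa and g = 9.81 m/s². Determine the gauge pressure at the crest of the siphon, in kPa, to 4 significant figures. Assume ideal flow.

Bernoulli surface→outlet gives ½v² = g·h_out, so v = √(2·9.81·0.7252) = 3.772 m/s.
Continuity keeps v the same throughout the tube; from surface to crest, P_atm + 0 = P_top + ½ρv² + ρg·h_top.
P_top = 99440 − ½·1000·3.772² − 1000·9.81·2.855 = 64320 Pa. So P_gauge = P_top − P_atm = -35120 Pa.

-35.12 kPa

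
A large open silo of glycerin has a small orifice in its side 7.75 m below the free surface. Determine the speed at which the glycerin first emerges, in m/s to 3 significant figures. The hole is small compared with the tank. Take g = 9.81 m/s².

12.3 m/s

With the surface at rest and both surface and jet at atmospheric pressure, Bernoulli gives ρg h = ½ρv², so v = √(2gh) = √(2·9.81·7.75) = 12.3 m/s.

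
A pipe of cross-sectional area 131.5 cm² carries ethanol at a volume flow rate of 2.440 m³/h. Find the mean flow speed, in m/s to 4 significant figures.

v ≈ 0.05154 m/s

Q = 2.440 m³/h = 0.0006778 m³/s.
v = Q/A = 0.0006778 / 0.01315 = 0.05154 m/s.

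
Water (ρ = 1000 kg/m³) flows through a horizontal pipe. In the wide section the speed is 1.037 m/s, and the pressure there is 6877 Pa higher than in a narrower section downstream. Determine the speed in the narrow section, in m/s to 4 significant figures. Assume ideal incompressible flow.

Along the level pipe P + ½ρv² is conserved, hence v₂² = v₁² + 2(P₁ − P₂)/ρ.
v₂ = √(1.037² + 2·6877/1000) = √(1.075 + 13.75) = 3.851 m/s.

v₂ ≈ 3.851 m/s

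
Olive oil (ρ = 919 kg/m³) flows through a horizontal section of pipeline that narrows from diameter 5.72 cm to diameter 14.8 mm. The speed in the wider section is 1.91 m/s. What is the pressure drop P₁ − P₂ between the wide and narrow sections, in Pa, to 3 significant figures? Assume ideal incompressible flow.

Continuity gives A₁v₁ = A₂v₂, so v₂ = (25.7 cm²)/(1.72 cm²) × 1.91 m/s = 28.5 m/s.
With no height change, Bernoulli's equation is P₁ + ½ρv₁² = P₂ + ½ρv₂².
P₁ − P₂ = ½·919·(28.5² − 1.91²) = ½·919·810 = 372000 Pa.

ΔP ≈ 372000 Pa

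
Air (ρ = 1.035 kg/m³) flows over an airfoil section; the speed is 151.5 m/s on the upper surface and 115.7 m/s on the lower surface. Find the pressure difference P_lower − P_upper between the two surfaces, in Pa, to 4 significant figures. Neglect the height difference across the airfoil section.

ΔP ≈ 4950 Pa

Bernoulli (same height): P_lower − P_upper = ½ρ(v_upper² − v_lower²).
ΔP = ½·1.035·(151.5² − 115.7²) = 4950 Pa.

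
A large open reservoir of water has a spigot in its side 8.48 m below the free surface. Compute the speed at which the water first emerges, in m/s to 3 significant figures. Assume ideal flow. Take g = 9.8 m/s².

v ≈ 12.9 m/s

With the surface at rest and both surface and jet at atmospheric pressure, Bernoulli gives ρg h = ½ρv², so v = √(2gh) = √(2·9.8·8.48) = 12.9 m/s.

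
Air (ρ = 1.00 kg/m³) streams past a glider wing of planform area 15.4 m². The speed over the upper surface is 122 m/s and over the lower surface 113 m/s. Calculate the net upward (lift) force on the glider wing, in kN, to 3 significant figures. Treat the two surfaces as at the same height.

With equal heights on the two surfaces, Bernoulli gives P_lower − P_upper = ½ρ(v_upper² − v_lower²).
ΔP = ½·1.00·(122² − 113²) = 1060 Pa.
Lift = ΔP · A = 1060 × 15.4 = 16300 N.

F = 16.3 kN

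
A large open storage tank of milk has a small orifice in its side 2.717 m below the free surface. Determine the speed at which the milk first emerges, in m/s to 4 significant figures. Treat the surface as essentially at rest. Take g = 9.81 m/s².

With the surface at rest and both surface and jet at atmospheric pressure, Bernoulli gives ρg h = ½ρv², so v = √(2gh) = √(2·9.81·2.717) = 7.301 m/s.

v ≈ 7.301 m/s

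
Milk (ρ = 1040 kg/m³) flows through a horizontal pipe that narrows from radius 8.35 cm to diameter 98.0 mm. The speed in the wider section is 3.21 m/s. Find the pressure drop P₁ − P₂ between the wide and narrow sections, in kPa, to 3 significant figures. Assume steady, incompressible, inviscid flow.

Continuity gives A₁v₁ = A₂v₂, so v₂ = (219 cm²)/(75.4 cm²) × 3.21 m/s = 9.32 m/s.
With no height change, Bernoulli's equation is P₁ + ½ρv₁² = P₂ + ½ρv₂².
P₁ − P₂ = ½·1040·(9.32² − 3.21²) = ½·1040·76.6 = 39800 Pa.

39.8 kPa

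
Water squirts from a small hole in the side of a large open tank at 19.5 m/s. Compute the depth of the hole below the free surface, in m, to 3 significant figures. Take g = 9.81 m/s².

19.4 m

For a small hole in a large open tank, ½v² = gh, giving h = v²/(2g).
h = 19.5²/(2·9.81) = 380/19.62 = 19.4 m.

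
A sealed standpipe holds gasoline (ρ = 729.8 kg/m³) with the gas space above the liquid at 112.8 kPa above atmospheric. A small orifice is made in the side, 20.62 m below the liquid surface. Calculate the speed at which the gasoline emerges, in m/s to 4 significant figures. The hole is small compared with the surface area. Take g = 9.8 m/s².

v ≈ 26.71 m/s

Take point 1 at the surface (v₁ ≈ 0) and point 2 at the hole (at atmospheric pressure). Bernoulli: P₁ + ρg h = P_atm + ½ρv₂².
With P₁ − P_atm = 112800 Pa, v₂ = √(2gh + 2ΔP/ρ) = √(2·9.8·20.62 + 2·112800/729.8) = 26.71 m/s.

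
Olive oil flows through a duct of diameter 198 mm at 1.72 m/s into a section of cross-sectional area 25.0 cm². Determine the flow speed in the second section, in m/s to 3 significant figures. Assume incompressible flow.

Continuity gives A₁v₁ = A₂v₂, so v₂ = (308 cm²)/(25.0 cm²) × 1.72 m/s = 21.2 m/s.

21.2 m/s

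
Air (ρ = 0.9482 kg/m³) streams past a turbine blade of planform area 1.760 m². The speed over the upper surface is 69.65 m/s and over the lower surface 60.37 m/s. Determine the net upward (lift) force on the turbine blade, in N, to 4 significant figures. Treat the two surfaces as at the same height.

The faster flow above has the lower pressure; Bernoulli (same height) gives ΔP = ½ρ(v_up² − v_low²).
ΔP = ½·0.9482·(69.65² − 60.37²) = 572.0 Pa.
Lift = ΔP · A = 572.0 × 1.760 = 1007 N.

F ≈ 1007 N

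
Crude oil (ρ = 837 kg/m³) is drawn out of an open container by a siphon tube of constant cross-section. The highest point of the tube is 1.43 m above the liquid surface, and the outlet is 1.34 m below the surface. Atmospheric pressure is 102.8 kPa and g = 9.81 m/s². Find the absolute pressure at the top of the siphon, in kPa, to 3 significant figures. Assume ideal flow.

P_top = 80.1 kPa

From the surface to the outlet (both open to atmosphere, surface at rest): v = √(2g·h_out) = √(2·9.81·1.34) = 5.13 m/s.
The bore is uniform, so the speed at the crest is the same v. Bernoulli surface→crest: P_atm = P_top + ½ρv² + ρg·h_top.
P_top = 102800 − ½·837·5.13² − 837·9.81·1.43 = 80100 Pa.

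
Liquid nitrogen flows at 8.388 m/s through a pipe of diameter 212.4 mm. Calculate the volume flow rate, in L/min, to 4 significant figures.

Q = A·v = 0.03543 m² × 8.388 m/s = 0.2972 m³/s.
Converting: 0.2972 m³/s × 60000 = 17830 L/min.

Q = 17830 L/min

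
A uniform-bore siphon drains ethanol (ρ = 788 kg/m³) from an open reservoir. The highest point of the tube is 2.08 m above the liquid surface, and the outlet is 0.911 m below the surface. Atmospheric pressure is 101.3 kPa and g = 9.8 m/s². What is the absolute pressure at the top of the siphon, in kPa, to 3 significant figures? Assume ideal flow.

From the surface to the outlet (both open to atmosphere, surface at rest): v = √(2g·h_out) = √(2·9.8·0.911) = 4.23 m/s.
With constant cross-section the crest speed equals v; applying Bernoulli from the surface up to the crest, P_top = P_atm − ½ρv² − ρg·h_top.
P_top = 101300 − ½·788·4.23² − 788·9.8·2.08 = 78200 Pa.

78.2 kPa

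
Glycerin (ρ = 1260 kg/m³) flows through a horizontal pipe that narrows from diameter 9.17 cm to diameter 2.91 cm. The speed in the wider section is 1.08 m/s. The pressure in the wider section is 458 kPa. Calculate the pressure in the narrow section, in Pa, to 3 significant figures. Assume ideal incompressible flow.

P₂ ≈ 386000 Pa

Mass conservation (A₁v₁ = A₂v₂) gives v₂ = 1.08 × 66.0/6.65 = 10.7 m/s.
Bernoulli (h₁ = h₂): P₁ − P₂ = ½ρ(v₂² − v₁²).
P₂ = P₁ − ½ρ(v₂² − v₁²) = 458000 − ½·1260·(10.7² − 1.08²) = 458000 − 71700 = 386000 Pa.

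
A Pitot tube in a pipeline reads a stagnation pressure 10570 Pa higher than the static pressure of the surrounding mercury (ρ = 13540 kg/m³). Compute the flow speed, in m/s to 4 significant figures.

Bernoulli between the free stream and the stagnation point: ½ρv² = P_stag − P_static.
v = √(2ΔP/ρ) = √(2·10570/13540) = 1.250 m/s.

v ≈ 1.250 m/s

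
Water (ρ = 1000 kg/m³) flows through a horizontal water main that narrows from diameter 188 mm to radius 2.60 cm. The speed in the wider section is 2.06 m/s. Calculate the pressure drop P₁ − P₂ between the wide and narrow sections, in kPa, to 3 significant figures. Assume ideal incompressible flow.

ΔP ≈ 360 kPa

By continuity, v₂ = v₁·A₁/A₂ = 2.06·(278/21.2) = 26.9 m/s.
The pipe is horizontal, so Bernoulli reduces to P₁ + ½ρv₁² = P₂ + ½ρv₂².
P₁ − P₂ = ½·1000·(26.9² − 2.06²) = ½·1000·721 = 360000 Pa.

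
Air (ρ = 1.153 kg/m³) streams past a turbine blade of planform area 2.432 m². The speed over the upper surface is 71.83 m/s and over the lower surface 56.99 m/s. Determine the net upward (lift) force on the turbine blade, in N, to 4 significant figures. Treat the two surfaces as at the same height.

F ≈ 2680 N

With equal heights on the two surfaces, Bernoulli gives P_lower − P_upper = ½ρ(v_upper² − v_lower²).
ΔP = ½·1.153·(71.83² − 56.99²) = 1102 Pa.
Lift = ΔP · A = 1102 × 2.432 = 2680 N.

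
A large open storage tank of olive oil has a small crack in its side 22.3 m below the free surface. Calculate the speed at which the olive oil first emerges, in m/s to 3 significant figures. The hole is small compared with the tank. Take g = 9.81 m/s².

v ≈ 20.9 m/s

Torricelli's result v = √(2gh) gives v = √(2·9.81·22.3) = 20.9 m/s.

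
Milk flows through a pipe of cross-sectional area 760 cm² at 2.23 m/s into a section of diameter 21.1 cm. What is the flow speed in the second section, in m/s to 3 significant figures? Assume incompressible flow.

By continuity, v₂ = v₁·A₁/A₂ = 2.23·(760/350) = 4.85 m/s.

v₂ = 4.85 m/s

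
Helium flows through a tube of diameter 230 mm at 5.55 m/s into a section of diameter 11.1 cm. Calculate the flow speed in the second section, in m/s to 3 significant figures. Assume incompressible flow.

23.8 m/s

Mass conservation (A₁v₁ = A₂v₂) gives v₂ = 5.55 × 415/96.8 = 23.8 m/s.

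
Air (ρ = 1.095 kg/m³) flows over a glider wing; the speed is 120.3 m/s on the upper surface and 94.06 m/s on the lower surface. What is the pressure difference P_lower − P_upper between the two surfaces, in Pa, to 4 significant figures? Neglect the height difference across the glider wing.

Bernoulli (same height): P_lower − P_upper = ½ρ(v_upper² − v_lower²).
ΔP = ½·1.095·(120.3² − 94.06²) = 3080 Pa.

ΔP = 3080 Pa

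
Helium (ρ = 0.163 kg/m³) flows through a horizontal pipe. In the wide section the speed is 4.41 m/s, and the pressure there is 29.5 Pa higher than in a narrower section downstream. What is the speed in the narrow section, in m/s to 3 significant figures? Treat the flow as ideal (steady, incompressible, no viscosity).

Along the level pipe P + ½ρv² is conserved, hence v₂² = v₁² + 2(P₁ − P₂)/ρ.
v₂ = √(4.41² + 2·29.5/0.163) = √(19.4 + 362) = 19.5 m/s.

v₂ ≈ 19.5 m/s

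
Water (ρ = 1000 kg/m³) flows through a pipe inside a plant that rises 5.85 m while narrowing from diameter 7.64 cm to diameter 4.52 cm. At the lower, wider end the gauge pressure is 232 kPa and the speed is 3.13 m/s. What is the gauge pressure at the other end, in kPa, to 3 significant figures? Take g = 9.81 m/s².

The volume flow rate is constant, so v₂ = (A₁/A₂)v₁ = (45.8/16.0)·3.13 = 8.94 m/s.
Applying Bernoulli between the two ends and solving for P₂: P₂ = P₁ + ½ρ(v₁² − v₂²) − ρgΔh.
P₂ = 232000 + ½·1000·(3.13² − 8.94²) − 1000·9.81·(+5.85) = 232000 + (-35100) − (57400) = 140000 Pa.

140 kPa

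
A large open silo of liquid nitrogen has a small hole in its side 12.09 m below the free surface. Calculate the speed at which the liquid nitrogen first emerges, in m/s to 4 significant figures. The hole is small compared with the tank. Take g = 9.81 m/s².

15.40 m/s

Torricelli's result v = √(2gh) gives v = √(2·9.81·12.09) = 15.40 m/s.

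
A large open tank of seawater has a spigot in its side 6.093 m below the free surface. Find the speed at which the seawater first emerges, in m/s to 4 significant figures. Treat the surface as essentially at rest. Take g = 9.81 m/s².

v ≈ 10.93 m/s

Torricelli's result v = √(2gh) gives v = √(2·9.81·6.093) = 10.93 m/s.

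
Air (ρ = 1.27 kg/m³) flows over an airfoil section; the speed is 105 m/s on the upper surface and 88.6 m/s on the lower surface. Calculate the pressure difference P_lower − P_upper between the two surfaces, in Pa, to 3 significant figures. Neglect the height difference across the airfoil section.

ΔP ≈ 2020 Pa

With negligible Δh, P + ½ρv² is constant, so P_low − P_up = ½ρ(v_up² − v_low²).
ΔP = ½·1.27·(105² − 88.6²) = 2020 Pa.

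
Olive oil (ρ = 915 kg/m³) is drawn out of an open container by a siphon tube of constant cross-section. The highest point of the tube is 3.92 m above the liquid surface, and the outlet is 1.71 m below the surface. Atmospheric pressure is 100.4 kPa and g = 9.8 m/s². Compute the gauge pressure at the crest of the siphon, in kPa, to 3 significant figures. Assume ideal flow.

Bernoulli surface→outlet gives ½v² = g·h_out, so v = √(2·9.8·1.71) = 5.79 m/s.
The bore is uniform, so the speed at the crest is the same v. Bernoulli surface→crest: P_atm = P_top + ½ρv² + ρg·h_top.
P_top = 100400 − ½·915·5.79² − 915·9.8·3.92 = 49900 Pa. So P_gauge = P_top − P_atm = -50500 Pa.

P_gauge ≈ -50.5 kPa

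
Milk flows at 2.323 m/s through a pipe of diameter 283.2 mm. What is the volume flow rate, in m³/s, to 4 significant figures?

Q = A·v = 0.06299 m² × 2.323 m/s = 0.1463 m³/s.

Q ≈ 0.1463 m³/s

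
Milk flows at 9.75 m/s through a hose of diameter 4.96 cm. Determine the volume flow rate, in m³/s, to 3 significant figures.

Q = 0.0188 m³/s

Q = A·v = 0.00193 m² × 9.75 m/s = 0.0188 m³/s.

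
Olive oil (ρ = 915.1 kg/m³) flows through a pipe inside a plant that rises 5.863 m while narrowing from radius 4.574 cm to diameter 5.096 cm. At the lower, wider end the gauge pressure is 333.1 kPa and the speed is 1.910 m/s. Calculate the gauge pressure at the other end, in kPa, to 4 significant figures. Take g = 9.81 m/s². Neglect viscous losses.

264.8 kPa

Continuity gives A₁v₁ = A₂v₂, so v₂ = (65.73 cm²)/(20.40 cm²) × 1.910 m/s = 6.155 m/s.
Energy conservation along the streamline gives P₂ = P₁ − ½ρ(v₂² − v₁²) − ρg(h₂ − h₁).
P₂ = 333100 + ½·915.1·(1.910² − 6.155²) − 915.1·9.81·(+5.863) = 333100 + (-15660) − (52630) = 264800 Pa.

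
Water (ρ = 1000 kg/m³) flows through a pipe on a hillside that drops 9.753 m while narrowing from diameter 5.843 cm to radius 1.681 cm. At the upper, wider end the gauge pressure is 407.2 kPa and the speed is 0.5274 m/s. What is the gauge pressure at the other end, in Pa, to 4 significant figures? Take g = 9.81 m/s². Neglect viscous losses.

P₂ ≈ 501700 Pa

Continuity gives A₁v₁ = A₂v₂, so v₂ = (26.81 cm²)/(8.877 cm²) × 0.5274 m/s = 1.593 m/s.
Energy conservation along the streamline gives P₂ = P₁ − ½ρ(v₂² − v₁²) − ρg(h₂ − h₁).
P₂ = 407200 + ½·1000·(0.5274² − 1.593²) − 1000·9.81·(−9.753) = 407200 + (-1130) − (-95680) = 501700 Pa.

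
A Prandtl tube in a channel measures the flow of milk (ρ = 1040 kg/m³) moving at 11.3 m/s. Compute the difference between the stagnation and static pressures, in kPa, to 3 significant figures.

At the stagnation point the flow is brought to rest, so Bernoulli gives P_stag − P_static = ½ρv².
ΔP = ½·1040·11.3² = 66400 Pa.

ΔP = 66.4 kPa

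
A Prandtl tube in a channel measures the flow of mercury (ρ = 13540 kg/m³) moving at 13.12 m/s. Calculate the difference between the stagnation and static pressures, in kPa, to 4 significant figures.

Bernoulli between the free stream and the stagnation point: ½ρv² = P_stag − P_static.
ΔP = ½·13540·13.12² = 1165000 Pa.

ΔP ≈ 1165 kPa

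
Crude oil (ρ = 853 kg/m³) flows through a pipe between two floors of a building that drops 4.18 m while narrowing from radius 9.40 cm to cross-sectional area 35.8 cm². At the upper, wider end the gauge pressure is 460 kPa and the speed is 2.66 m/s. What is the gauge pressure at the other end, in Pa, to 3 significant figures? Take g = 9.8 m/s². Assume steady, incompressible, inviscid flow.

P₂ ≈ 317000 Pa

Continuity gives A₁v₁ = A₂v₂, so v₂ = (278 cm²)/(35.8 cm²) × 2.66 m/s = 20.6 m/s.
Bernoulli: P₁ + ½ρv₁² + ρg h₁ = P₂ + ½ρv₂² + ρg h₂, so P₂ = P₁ + ½ρ(v₁² − v₂²) − ρg(h₂ − h₁).
P₂ = 460000 + ½·853·(2.66² − 20.6²) − 853·9.8·(−4.18) = 460000 + (-178000) − (-34900) = 317000 Pa.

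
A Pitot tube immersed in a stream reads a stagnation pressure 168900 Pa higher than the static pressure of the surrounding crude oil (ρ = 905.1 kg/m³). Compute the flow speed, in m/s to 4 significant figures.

Bernoulli between the free stream and the stagnation point: ½ρv² = P_stag − P_static.
v = √(2ΔP/ρ) = √(2·168900/905.1) = 19.32 m/s.

v ≈ 19.32 m/s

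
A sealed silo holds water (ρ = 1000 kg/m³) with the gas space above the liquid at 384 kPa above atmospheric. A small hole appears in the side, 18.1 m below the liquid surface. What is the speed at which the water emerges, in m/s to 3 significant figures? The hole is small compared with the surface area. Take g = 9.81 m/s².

Take point 1 at the surface (v₁ ≈ 0) and point 2 at the hole (at atmospheric pressure). Bernoulli: P₁ + ρg h = P_atm + ½ρv₂².
With P₁ − P_atm = 384000 Pa, v₂ = √(2gh + 2ΔP/ρ) = √(2·9.81·18.1 + 2·384000/1000) = 33.5 m/s.

v ≈ 33.5 m/s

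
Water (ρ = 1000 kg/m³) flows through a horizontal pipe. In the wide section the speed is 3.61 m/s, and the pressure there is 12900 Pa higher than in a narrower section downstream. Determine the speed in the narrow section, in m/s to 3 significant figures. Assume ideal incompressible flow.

With h₁ = h₂, rearranging Bernoulli gives v₂ = √(v₁² + 2ΔP/ρ).
v₂ = √(3.61² + 2·12900/1000) = √(13.0 + 25.8) = 6.23 m/s.

v₂ ≈ 6.23 m/s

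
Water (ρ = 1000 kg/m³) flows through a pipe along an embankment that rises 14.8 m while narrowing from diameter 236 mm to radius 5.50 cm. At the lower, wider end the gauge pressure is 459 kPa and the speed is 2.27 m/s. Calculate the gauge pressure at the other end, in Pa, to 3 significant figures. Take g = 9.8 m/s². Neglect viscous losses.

262000 Pa

Continuity gives A₁v₁ = A₂v₂, so v₂ = (437 cm²)/(95.0 cm²) × 2.27 m/s = 10.4 m/s.
Bernoulli: P₁ + ½ρv₁² + ρg h₁ = P₂ + ½ρv₂² + ρg h₂, so P₂ = P₁ + ½ρ(v₁² − v₂²) − ρg(h₂ − h₁).
P₂ = 459000 + ½·1000·(2.27² − 10.4²) − 1000·9.8·(+14.8) = 459000 + (-52000) − (145000) = 262000 Pa.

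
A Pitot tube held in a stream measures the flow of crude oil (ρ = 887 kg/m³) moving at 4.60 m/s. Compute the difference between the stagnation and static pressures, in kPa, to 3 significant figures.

At the stagnation point the flow is brought to rest, so Bernoulli gives P_stag − P_static = ½ρv².
ΔP = ½·887·4.60² = 9380 Pa.

9.38 kPa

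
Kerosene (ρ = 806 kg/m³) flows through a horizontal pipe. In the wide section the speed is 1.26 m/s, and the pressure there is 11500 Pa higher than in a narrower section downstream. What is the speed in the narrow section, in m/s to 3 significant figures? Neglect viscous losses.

Horizontal Bernoulli: P₁ + ½ρv₁² = P₂ + ½ρv₂², so v₂² = v₁² + 2(P₁ − P₂)/ρ.
v₂ = √(1.26² + 2·11500/806) = √(1.59 + 28.5) = 5.49 m/s.

5.49 m/s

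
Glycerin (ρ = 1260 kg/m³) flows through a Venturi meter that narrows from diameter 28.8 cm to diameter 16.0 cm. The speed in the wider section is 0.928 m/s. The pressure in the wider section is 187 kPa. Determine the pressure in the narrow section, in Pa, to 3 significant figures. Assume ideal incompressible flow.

By continuity, v₂ = v₁·A₁/A₂ = 0.928·(651/201) = 3.01 m/s.
With no height change, Bernoulli's equation is P₁ + ½ρv₁² = P₂ + ½ρv₂².
P₂ = P₁ − ½ρ(v₂² − v₁²) = 187000 − ½·1260·(3.01² − 0.928²) = 187000 − 5150 = 182000 Pa.

182000 Pa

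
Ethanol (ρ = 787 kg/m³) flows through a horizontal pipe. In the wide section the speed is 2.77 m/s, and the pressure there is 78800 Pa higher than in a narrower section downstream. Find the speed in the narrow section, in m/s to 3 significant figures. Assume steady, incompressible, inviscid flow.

With h₁ = h₂, rearranging Bernoulli gives v₂ = √(v₁² + 2ΔP/ρ).
v₂ = √(2.77² + 2·78800/787) = √(7.67 + 200) = 14.4 m/s.

14.4 m/s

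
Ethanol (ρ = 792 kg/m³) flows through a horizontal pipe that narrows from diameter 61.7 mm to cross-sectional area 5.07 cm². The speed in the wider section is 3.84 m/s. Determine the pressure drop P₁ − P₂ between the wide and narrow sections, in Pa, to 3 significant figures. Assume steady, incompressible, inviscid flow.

ΔP ≈ 197000 Pa

Mass conservation (A₁v₁ = A₂v₂) gives v₂ = 3.84 × 29.9/5.07 = 22.6 m/s.
Bernoulli (h₁ = h₂): P₁ − P₂ = ½ρ(v₂² − v₁²).
P₁ − P₂ = ½·792·(22.6² − 3.84²) = ½·792·498 = 197000 Pa.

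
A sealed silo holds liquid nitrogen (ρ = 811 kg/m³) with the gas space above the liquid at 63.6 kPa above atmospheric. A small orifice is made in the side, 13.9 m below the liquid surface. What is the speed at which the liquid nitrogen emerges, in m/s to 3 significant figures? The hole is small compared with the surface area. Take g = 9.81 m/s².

20.7 m/s

Take point 1 at the surface (v₁ ≈ 0) and point 2 at the hole (at atmospheric pressure). Bernoulli: P₁ + ρg h = P_atm + ½ρv₂².
With P₁ − P_atm = 63600 Pa, v₂ = √(2gh + 2ΔP/ρ) = √(2·9.81·13.9 + 2·63600/811) = 20.7 m/s.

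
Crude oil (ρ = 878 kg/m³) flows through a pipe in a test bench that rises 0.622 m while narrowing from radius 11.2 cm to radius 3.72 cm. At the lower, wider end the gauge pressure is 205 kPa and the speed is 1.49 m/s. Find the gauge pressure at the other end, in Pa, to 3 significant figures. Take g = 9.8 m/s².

By continuity, v₂ = v₁·A₁/A₂ = 1.49·(394/43.5) = 13.5 m/s.
Bernoulli: P₁ + ½ρv₁² + ρg h₁ = P₂ + ½ρv₂² + ρg h₂, so P₂ = P₁ + ½ρ(v₁² − v₂²) − ρg(h₂ − h₁).
P₂ = 205000 + ½·878·(1.49² − 13.5²) − 878·9.8·(+0.622) = 205000 + (-79100) − (5350) = 121000 Pa.

P₂ ≈ 121000 Pa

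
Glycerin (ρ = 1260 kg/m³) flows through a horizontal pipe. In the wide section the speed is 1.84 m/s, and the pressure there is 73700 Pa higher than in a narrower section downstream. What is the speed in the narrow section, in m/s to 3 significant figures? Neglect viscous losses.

v₂ = 11.0 m/s

Horizontal Bernoulli: P₁ + ½ρv₁² = P₂ + ½ρv₂², so v₂² = v₁² + 2(P₁ − P₂)/ρ.
v₂ = √(1.84² + 2·73700/1260) = √(3.39 + 117) = 11.0 m/s.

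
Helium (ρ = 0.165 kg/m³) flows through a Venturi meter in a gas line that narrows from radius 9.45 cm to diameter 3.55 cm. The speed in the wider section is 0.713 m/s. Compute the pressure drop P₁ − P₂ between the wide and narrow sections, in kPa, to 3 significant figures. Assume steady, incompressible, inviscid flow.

ΔP = 0.0337 kPa

Continuity gives A₁v₁ = A₂v₂, so v₂ = (281 cm²)/(9.90 cm²) × 0.713 m/s = 20.2 m/s.
With no height change, Bernoulli's equation is P₁ + ½ρv₁² = P₂ + ½ρv₂².
P₁ − P₂ = ½·0.165·(20.2² − 0.713²) = ½·0.165·408 = 33.7 Pa.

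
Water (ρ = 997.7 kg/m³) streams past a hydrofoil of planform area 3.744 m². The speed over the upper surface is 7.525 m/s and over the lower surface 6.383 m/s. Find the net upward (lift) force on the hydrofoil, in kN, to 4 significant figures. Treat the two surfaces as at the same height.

29.66 kN

From P + ½ρv² = const at equal height, P_low − P_up = ½ρ(v_up² − v_low²).
ΔP = ½·997.7·(7.525² − 6.383²) = 7923 Pa.
Lift = ΔP · A = 7923 × 3.744 = 29660 N.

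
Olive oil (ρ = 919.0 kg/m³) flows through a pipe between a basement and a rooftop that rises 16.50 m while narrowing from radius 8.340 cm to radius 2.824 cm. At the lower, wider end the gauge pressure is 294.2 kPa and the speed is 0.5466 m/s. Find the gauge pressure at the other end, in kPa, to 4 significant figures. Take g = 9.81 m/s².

P₂ ≈ 135.1 kPa

By continuity, v₂ = v₁·A₁/A₂ = 0.5466·(218.5/25.05) = 4.767 m/s.
Bernoulli: P₁ + ½ρv₁² + ρg h₁ = P₂ + ½ρv₂² + ρg h₂, so P₂ = P₁ + ½ρ(v₁² − v₂²) − ρg(h₂ − h₁).
P₂ = 294200 + ½·919.0·(0.5466² − 4.767²) − 919.0·9.81·(+16.50) = 294200 + (-10310) − (148800) = 135100 Pa.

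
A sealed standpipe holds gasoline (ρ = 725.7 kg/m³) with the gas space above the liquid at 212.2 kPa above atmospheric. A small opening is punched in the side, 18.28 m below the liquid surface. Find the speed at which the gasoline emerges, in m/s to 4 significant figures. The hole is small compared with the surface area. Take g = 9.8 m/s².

30.71 m/s

Take point 1 at the surface (v₁ ≈ 0) and point 2 at the hole (at atmospheric pressure). Bernoulli: P₁ + ρg h = P_atm + ½ρv₂².
With P₁ − P_atm = 212200 Pa, v₂ = √(2gh + 2ΔP/ρ) = √(2·9.8·18.28 + 2·212200/725.7) = 30.71 m/s.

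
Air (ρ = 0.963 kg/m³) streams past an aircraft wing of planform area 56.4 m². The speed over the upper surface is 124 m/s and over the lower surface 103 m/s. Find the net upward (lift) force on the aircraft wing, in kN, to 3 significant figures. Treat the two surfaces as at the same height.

F ≈ 129 kN

From P + ½ρv² = const at equal height, P_low − P_up = ½ρ(v_up² − v_low²).
ΔP = ½·0.963·(124² − 103²) = 2300 Pa.
Lift = ΔP · A = 2300 × 56.4 = 129000 N.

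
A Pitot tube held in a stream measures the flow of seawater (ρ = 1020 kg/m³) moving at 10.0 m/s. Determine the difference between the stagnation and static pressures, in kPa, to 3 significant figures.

51.0 kPa

At the stagnation point the flow is brought to rest, so Bernoulli gives P_stag − P_static = ½ρv².
ΔP = ½·1020·10.0² = 51000 Pa.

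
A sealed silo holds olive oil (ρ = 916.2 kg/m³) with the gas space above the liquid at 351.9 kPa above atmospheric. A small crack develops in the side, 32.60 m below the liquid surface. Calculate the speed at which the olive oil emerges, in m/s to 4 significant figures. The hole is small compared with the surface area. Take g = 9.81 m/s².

v ≈ 37.52 m/s

Take point 1 at the surface (v₁ ≈ 0) and point 2 at the hole (at atmospheric pressure). Bernoulli: P₁ + ρg h = P_atm + ½ρv₂².
With P₁ − P_atm = 351900 Pa, v₂ = √(2gh + 2ΔP/ρ) = √(2·9.81·32.60 + 2·351900/916.2) = 37.52 m/s.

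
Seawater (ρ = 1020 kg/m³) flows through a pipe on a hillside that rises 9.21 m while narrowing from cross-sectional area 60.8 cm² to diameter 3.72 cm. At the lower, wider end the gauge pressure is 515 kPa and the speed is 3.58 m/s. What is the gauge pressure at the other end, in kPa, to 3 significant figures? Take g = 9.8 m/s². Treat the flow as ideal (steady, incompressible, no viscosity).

Mass conservation (A₁v₁ = A₂v₂) gives v₂ = 3.58 × 60.8/10.9 = 20.0 m/s.
Energy conservation along the streamline gives P₂ = P₁ − ½ρ(v₂² − v₁²) − ρg(h₂ − h₁).
P₂ = 515000 + ½·1020·(3.58² − 20.0²) − 1020·9.8·(+9.21) = 515000 + (-198000) − (92100) = 225000 Pa.

P₂ ≈ 225 kPa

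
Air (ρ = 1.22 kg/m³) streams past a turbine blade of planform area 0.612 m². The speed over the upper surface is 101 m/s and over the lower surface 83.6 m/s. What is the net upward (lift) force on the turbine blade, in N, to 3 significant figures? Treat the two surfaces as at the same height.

From P + ½ρv² = const at equal height, P_low − P_up = ½ρ(v_up² − v_low²).
ΔP = ½·1.22·(101² − 83.6²) = 1960 Pa.
Lift = ΔP · A = 1960 × 0.612 = 1200 N.

F = 1200 N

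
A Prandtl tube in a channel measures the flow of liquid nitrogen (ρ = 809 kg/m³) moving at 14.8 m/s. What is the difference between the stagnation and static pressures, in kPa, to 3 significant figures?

At the stagnation point the flow is brought to rest, so Bernoulli gives P_stag − P_static = ½ρv².
ΔP = ½·809·14.8² = 88600 Pa.

88.6 kPa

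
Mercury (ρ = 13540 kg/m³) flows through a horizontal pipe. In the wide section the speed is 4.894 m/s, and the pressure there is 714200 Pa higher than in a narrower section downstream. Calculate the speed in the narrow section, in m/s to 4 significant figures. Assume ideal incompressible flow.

Horizontal Bernoulli: P₁ + ½ρv₁² = P₂ + ½ρv₂², so v₂² = v₁² + 2(P₁ − P₂)/ρ.
v₂ = √(4.894² + 2·714200/13540) = √(23.95 + 105.5) = 11.38 m/s.

v₂ ≈ 11.38 m/s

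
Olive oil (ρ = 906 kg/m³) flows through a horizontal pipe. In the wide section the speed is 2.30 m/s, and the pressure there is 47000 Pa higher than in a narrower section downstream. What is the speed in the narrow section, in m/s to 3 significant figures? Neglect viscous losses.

Horizontal Bernoulli: P₁ + ½ρv₁² = P₂ + ½ρv₂², so v₂² = v₁² + 2(P₁ − P₂)/ρ.
v₂ = √(2.30² + 2·47000/906) = √(5.29 + 104) = 10.4 m/s.

v₂ ≈ 10.4 m/s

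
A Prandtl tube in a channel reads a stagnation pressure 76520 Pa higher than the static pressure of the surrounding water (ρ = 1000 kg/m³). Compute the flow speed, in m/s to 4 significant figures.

The dynamic pressure equals the rise in static pressure at the stagnation point: ΔP = ½ρv².
v = √(2ΔP/ρ) = √(2·76520/1000) = 12.37 m/s.

v ≈ 12.37 m/s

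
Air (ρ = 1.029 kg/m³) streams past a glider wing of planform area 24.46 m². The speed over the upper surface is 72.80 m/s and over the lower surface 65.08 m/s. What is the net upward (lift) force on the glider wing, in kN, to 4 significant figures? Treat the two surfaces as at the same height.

F = 13.40 kN

From P + ½ρv² = const at equal height, P_low − P_up = ½ρ(v_up² − v_low²).
ΔP = ½·1.029·(72.80² − 65.08²) = 547.7 Pa.
Lift = ΔP · A = 547.7 × 24.46 = 13400 N.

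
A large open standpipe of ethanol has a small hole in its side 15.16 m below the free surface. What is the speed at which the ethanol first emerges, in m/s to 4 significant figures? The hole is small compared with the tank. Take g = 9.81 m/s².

With the surface at rest and both surface and jet at atmospheric pressure, Bernoulli gives ρg h = ½ρv², so v = √(2gh) = √(2·9.81·15.16) = 17.25 m/s.

v ≈ 17.25 m/s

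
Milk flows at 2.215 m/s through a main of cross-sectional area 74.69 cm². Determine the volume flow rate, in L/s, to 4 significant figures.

Q = 16.54 L/s

Q = A·v = 0.007469 m² × 2.215 m/s = 0.01654 m³/s.
Converting: 0.01654 m³/s × 1000 = 16.54 L/s.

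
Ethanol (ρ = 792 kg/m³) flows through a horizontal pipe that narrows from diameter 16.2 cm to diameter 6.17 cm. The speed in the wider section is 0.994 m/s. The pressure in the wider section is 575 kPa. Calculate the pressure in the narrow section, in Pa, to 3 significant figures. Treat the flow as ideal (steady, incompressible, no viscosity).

Mass conservation (A₁v₁ = A₂v₂) gives v₂ = 0.994 × 206/29.9 = 6.85 m/s.
Along the horizontal streamline, P + ½ρv² is constant.
P₂ = P₁ − ½ρ(v₂² − v₁²) = 575000 − ½·792·(6.85² − 0.994²) = 575000 − 18200 = 557000 Pa.

P₂ ≈ 557000 Pa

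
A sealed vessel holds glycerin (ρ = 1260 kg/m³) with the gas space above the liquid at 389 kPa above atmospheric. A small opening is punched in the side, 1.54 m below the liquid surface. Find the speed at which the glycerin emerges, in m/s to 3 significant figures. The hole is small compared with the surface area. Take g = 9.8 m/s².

Take point 1 at the surface (v₁ ≈ 0) and point 2 at the hole (at atmospheric pressure). Bernoulli: P₁ + ρg h = P_atm + ½ρv₂².
With P₁ − P_atm = 389000 Pa, v₂ = √(2gh + 2ΔP/ρ) = √(2·9.8·1.54 + 2·389000/1260) = 25.4 m/s.

v ≈ 25.4 m/s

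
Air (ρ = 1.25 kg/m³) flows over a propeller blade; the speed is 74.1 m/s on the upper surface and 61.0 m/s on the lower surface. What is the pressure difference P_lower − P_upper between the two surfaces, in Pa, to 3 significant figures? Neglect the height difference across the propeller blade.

ΔP = 1110 Pa

With negligible Δh, P + ½ρv² is constant, so P_low − P_up = ½ρ(v_up² − v_low²).
ΔP = ½·1.25·(74.1² − 61.0²) = 1110 Pa.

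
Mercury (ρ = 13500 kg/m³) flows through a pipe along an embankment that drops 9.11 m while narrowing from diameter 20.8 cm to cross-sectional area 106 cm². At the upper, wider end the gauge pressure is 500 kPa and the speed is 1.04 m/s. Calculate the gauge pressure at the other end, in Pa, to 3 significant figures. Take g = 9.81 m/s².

P₂ ≈ 1640000 Pa

The volume flow rate is constant, so v₂ = (A₁/A₂)v₁ = (340/106)·1.04 = 3.33 m/s.
Energy conservation along the streamline gives P₂ = P₁ − ½ρ(v₂² − v₁²) − ρg(h₂ − h₁).
P₂ = 500000 + ½·13500·(1.04² − 3.33²) − 13500·9.81·(−9.11) = 500000 + (-67700) − (-1210000) = 1640000 Pa.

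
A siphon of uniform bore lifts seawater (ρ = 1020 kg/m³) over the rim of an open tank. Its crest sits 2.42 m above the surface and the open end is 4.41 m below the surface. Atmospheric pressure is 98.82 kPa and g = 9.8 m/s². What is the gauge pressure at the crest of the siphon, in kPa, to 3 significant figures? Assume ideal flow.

-68.3 kPa

The outlet speed comes from Torricelli: v = √(2g·4.41) = 9.30 m/s.
The bore is uniform, so the speed at the crest is the same v. Bernoulli surface→crest: P_atm = P_top + ½ρv² + ρg·h_top.
P_top = 98820 − ½·1020·9.30² − 1020·9.8·2.42 = 30500 Pa. So P_gauge = P_top − P_atm = -68300 Pa.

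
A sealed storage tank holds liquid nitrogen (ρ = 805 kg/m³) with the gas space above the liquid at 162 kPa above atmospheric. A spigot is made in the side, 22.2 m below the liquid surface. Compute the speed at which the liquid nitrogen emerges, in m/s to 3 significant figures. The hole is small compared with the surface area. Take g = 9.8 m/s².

v = 28.9 m/s

Take point 1 at the surface (v₁ ≈ 0) and point 2 at the hole (at atmospheric pressure). Bernoulli: P₁ + ρg h = P_atm + ½ρv₂².
With P₁ − P_atm = 162000 Pa, v₂ = √(2gh + 2ΔP/ρ) = √(2·9.8·22.2 + 2·162000/805) = 28.9 m/s.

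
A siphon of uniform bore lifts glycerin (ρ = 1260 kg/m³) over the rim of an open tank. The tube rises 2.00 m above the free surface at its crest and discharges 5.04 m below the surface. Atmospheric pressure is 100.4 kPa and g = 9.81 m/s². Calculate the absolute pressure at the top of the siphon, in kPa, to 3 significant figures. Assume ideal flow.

Bernoulli surface→outlet gives ½v² = g·h_out, so v = √(2·9.81·5.04) = 9.94 m/s.
Continuity keeps v the same throughout the tube; from surface to crest, P_atm + 0 = P_top + ½ρv² + ρg·h_top.
P_top = 100400 − ½·1260·9.94² − 1260·9.81·2.00 = 13400 Pa.

P_top = 13.4 kPa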